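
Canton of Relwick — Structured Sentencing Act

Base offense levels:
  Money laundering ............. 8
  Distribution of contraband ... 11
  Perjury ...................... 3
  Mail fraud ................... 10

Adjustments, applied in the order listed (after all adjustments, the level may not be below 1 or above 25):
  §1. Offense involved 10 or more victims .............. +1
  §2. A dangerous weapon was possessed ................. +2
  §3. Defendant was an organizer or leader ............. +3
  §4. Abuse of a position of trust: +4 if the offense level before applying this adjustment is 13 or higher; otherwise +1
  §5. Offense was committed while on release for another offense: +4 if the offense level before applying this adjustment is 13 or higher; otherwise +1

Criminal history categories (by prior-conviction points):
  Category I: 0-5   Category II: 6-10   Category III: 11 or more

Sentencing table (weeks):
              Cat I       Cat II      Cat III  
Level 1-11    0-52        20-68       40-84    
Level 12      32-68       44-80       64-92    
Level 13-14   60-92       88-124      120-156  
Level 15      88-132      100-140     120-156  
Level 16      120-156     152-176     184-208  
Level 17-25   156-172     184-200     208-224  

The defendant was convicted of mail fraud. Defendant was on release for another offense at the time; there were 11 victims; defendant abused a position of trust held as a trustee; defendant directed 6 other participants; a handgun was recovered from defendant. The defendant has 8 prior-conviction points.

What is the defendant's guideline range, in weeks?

Base offense level for mail fraud: 10.
§1 applies: 10 + 1 = 11.
§2 applies: 11 + 2 = 13.
§3 applies: 13 + 3 = 16.
§4 applies (level before this adjustment is 16 ≥ 13, so +4): 16 + 4 = 20.
§5 applies (level before this adjustment is 20 ≥ 13, so +4): 20 + 4 = 24.
Final offense level: 24.
Criminal history: 8 prior points → Category II (6-10).
Level 24 falls in the 17-25 band.
Grid: Level 17-25 × Category II = 184-200 weeks.

184-200 weeks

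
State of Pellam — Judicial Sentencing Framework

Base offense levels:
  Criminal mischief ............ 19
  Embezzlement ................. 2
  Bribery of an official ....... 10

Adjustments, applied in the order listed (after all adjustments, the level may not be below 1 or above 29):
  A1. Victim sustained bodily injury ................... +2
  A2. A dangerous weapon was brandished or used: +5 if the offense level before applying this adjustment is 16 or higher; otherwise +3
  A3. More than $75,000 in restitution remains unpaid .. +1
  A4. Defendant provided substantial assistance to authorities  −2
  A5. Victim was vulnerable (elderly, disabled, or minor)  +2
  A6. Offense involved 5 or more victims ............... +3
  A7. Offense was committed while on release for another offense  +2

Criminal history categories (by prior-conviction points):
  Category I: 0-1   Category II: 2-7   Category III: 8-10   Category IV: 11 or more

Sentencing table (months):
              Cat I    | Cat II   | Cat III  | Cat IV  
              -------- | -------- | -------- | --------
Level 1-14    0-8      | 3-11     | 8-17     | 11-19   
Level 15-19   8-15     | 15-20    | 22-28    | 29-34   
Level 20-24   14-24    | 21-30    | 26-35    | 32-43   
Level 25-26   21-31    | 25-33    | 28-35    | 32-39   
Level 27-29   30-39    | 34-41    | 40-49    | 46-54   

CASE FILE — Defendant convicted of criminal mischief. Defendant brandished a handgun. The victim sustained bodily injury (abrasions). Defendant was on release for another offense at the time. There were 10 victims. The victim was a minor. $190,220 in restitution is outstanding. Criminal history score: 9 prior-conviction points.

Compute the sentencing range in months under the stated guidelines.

Base offense level for criminal mischief: 19.
A1 applies: 19 + 2 = 21.
A2 applies (level before this adjustment is 21 ≥ 16, so +5): 21 + 5 = 26.
A3 applies: 26 + 1 = 27.
A4 does not apply.
A5 applies: 27 + 2 = 29.
A6 applies: 29 + 3 = 32.
A7 applies: 32 + 2 = 34.
Level 34 exceeds the maximum of 29; capped at 29.
Final offense level: 29.
Criminal history: 9 prior points → Category III (8-10).
Level 29 falls in the 27-29 band.
Grid: Level 27-29 × Category III = 40-49 months.

40-49 months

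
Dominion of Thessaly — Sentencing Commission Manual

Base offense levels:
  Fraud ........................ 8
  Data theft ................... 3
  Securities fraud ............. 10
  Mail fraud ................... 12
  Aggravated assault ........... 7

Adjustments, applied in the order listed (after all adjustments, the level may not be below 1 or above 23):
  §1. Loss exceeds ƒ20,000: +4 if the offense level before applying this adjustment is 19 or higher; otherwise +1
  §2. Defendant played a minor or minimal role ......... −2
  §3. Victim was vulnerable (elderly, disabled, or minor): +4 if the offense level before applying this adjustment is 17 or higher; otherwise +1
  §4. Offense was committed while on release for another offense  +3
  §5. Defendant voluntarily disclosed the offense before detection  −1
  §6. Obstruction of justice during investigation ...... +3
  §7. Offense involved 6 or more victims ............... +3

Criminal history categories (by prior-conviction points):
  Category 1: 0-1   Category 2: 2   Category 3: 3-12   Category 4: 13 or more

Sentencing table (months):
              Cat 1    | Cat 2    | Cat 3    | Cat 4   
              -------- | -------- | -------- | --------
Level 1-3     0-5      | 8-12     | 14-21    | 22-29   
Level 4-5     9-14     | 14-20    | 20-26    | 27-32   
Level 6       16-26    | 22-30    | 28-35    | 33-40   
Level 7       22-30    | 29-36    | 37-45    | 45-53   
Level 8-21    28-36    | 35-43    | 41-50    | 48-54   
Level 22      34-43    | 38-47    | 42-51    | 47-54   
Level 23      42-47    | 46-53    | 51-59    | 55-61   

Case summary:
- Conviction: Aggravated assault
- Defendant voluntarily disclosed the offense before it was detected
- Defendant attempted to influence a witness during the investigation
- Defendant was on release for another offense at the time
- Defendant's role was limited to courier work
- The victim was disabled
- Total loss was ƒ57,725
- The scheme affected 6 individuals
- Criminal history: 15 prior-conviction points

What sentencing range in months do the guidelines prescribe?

48-54 months

Base offense level for aggravated assault: 7.
§1 applies (level before this adjustment is 7 < 19, so +1): 7 + 1 = 8.
§2 applies: 8 − 2 = 6.
§3 applies (level before this adjustment is 6 < 17, so +1): 6 + 1 = 7.
§4 applies: 7 + 3 = 10.
§5 applies: 10 − 1 = 9.
§6 applies: 9 + 3 = 12.
§7 applies: 12 + 3 = 15.
Final offense level: 15.
Criminal history: 15 prior points → Category 4 (13+).
Level 15 falls in the 8-21 band.
Grid: Level 8-21 × Category 4 = 48-54 months.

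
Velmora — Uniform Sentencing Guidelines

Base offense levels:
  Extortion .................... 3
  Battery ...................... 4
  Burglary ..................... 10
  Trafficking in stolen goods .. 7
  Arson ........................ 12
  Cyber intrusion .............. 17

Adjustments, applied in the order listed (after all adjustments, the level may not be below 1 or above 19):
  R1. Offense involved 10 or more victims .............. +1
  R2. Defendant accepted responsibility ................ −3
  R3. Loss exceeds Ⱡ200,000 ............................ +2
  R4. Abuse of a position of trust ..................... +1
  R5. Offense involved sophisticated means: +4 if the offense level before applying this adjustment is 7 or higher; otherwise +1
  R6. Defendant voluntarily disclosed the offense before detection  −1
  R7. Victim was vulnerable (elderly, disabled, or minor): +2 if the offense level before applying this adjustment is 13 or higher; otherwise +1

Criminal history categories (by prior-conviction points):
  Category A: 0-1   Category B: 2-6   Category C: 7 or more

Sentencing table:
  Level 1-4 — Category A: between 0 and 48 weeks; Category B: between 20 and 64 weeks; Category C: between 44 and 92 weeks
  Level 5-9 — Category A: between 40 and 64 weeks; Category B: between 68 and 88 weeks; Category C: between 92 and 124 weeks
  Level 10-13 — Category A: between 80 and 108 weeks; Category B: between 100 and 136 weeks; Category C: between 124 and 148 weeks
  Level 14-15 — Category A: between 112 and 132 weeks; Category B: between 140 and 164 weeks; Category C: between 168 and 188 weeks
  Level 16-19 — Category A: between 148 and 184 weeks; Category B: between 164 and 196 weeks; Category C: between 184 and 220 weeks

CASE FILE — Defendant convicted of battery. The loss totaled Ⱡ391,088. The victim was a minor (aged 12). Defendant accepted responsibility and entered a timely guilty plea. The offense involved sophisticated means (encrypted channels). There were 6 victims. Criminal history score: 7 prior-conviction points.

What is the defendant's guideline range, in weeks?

Base offense level for battery: 4.
R1 does not apply.
R2 applies: 4 − 3 = 1.
R3 applies: 1 + 2 = 3.
R4 does not apply.
R5 applies (level before this adjustment is 3 < 7, so +1): 3 + 1 = 4.
R6 does not apply.
R7 applies (level before this adjustment is 4 < 13, so +1): 4 + 1 = 5.
Final offense level: 5.
Criminal history: 7 prior points → Category C (7+).
Level 5 falls in the 5-9 band.
Grid: Level 5-9 × Category C = 92-124 weeks.

92-124 weeks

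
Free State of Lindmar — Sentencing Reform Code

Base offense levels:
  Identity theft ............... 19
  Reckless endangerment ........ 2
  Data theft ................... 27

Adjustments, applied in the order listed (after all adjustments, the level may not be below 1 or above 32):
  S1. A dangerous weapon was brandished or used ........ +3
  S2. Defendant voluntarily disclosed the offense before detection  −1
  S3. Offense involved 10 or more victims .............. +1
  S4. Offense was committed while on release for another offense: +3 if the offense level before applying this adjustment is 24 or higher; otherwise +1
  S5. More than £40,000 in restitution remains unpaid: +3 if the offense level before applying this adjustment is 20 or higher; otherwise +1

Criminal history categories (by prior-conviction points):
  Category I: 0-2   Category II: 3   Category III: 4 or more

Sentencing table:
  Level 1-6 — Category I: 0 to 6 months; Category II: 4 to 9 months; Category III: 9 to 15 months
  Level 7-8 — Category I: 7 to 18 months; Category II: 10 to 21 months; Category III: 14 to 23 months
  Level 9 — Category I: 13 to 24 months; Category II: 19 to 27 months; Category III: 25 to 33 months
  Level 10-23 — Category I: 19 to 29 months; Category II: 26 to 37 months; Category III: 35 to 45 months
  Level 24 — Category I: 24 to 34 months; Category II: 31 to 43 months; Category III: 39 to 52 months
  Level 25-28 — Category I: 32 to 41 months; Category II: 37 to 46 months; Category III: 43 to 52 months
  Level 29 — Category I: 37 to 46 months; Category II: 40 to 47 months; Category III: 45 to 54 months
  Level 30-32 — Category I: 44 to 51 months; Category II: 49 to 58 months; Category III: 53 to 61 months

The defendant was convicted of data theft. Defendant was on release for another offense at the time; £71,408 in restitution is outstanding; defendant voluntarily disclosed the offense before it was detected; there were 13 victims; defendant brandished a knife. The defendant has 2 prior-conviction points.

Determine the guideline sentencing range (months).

Base offense level for data theft: 27.
S1 applies: 27 + 3 = 30.
S2 applies: 30 − 1 = 29.
S3 applies: 29 + 1 = 30.
S4 applies (level before this adjustment is 30 ≥ 24, so +3): 30 + 3 = 33.
S5 applies (level before this adjustment is 33 ≥ 20, so +3): 33 + 3 = 36.
Level 36 exceeds the maximum of 32; capped at 32.
Final offense level: 32.
Criminal history: 2 prior points → Category I (0-2).
Level 32 falls in the 30-32 band.
Grid: Level 30-32 × Category I = 44-51 months.

44-51 months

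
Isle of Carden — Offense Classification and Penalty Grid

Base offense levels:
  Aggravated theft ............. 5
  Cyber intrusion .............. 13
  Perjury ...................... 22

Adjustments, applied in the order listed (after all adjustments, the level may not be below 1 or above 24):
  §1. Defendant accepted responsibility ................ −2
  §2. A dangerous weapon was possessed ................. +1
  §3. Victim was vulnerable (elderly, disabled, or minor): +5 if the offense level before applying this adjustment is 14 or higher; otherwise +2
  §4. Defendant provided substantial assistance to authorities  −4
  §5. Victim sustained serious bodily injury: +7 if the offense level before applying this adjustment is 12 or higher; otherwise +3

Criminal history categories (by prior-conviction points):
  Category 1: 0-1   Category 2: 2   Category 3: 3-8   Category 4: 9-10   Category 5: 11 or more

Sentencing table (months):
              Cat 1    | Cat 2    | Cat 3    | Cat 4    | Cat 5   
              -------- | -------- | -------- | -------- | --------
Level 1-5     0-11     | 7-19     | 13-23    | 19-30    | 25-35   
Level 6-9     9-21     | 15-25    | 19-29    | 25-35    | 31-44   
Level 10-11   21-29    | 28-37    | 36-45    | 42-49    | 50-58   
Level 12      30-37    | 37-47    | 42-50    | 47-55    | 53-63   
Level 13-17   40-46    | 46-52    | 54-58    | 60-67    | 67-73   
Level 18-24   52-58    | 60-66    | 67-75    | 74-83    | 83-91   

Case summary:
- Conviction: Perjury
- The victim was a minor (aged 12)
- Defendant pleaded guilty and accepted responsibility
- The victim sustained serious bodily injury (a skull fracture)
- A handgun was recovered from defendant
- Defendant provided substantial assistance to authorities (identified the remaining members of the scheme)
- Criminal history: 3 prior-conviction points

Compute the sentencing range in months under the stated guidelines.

Base offense level for perjury: 22.
§1 applies: 22 − 2 = 20.
§2 applies: 20 + 1 = 21.
§3 applies (level before this adjustment is 21 ≥ 14, so +5): 21 + 5 = 26.
§4 applies: 26 − 4 = 22.
§5 applies (level before this adjustment is 22 ≥ 12, so +7): 22 + 7 = 29.
Level 29 exceeds the maximum of 24; capped at 24.
Final offense level: 24.
Criminal history: 3 prior points → Category 3 (3-8).
Level 24 falls in the 18-24 band.
Grid: Level 18-24 × Category 3 = 67-75 months.

67-75 months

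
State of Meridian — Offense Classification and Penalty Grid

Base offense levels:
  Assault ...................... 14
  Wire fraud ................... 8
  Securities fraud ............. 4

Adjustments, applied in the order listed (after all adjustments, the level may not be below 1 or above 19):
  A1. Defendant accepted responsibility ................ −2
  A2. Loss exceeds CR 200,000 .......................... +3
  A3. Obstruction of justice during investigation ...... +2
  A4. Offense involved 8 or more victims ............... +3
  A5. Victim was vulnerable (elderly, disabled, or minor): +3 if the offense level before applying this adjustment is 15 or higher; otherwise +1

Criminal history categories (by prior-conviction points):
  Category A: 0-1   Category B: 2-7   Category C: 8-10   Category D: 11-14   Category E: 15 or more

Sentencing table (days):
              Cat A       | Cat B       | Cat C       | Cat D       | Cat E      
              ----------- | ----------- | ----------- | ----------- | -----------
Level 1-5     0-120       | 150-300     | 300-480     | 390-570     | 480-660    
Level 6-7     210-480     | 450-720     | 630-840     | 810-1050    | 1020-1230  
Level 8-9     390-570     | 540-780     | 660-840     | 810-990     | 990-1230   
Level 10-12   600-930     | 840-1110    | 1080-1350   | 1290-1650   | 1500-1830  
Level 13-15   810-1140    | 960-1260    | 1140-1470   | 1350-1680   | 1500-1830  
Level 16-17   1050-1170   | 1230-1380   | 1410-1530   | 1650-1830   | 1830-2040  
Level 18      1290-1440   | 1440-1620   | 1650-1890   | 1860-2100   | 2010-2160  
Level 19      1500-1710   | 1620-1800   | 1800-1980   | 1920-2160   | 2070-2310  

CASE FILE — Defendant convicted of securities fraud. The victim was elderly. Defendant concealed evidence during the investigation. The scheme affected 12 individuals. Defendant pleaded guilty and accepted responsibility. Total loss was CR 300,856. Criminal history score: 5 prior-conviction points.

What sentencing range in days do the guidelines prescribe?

840-1110 days

Base offense level for securities fraud: 4.
A1 applies: 4 − 2 = 2.
A2 applies: 2 + 3 = 5.
A3 applies: 5 + 2 = 7.
A4 applies: 7 + 3 = 10.
A5 applies (level before this adjustment is 10 < 15, so +1): 10 + 1 = 11.
Final offense level: 11.
Criminal history: 5 prior points → Category B (2-7).
Level 11 falls in the 10-12 band.
Grid: Level 10-12 × Category B = 840-1110 days.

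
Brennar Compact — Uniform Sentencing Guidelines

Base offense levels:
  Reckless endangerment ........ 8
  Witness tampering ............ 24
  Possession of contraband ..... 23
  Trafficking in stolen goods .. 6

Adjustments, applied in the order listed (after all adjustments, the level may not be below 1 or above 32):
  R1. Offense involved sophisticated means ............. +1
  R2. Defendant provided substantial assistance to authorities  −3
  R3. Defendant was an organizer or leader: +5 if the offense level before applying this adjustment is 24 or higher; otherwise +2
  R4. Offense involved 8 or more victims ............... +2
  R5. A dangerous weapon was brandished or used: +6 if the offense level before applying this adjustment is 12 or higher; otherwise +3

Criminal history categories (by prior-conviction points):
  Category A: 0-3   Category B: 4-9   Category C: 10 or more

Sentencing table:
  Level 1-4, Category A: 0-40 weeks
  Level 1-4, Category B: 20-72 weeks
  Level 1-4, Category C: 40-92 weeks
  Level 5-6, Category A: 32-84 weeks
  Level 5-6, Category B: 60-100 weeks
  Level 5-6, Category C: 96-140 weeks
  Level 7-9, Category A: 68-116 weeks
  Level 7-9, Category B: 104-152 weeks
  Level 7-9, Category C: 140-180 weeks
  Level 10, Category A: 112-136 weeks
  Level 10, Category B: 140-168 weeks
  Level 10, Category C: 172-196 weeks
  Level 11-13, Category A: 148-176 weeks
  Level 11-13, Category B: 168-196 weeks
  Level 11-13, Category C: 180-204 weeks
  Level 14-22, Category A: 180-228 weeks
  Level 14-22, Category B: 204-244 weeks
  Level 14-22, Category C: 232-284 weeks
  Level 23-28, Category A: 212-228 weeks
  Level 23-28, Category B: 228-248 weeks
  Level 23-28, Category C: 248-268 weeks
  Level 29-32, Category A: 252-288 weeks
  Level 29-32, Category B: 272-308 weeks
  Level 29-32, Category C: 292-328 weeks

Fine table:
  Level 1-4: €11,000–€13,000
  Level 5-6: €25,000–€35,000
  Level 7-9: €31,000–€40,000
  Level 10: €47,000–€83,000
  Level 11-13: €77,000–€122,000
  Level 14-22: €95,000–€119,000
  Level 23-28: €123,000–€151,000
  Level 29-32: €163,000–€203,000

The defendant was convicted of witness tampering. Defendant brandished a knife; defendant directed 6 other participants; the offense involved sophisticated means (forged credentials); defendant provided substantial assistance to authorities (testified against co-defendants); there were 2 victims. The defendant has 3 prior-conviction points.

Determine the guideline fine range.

€163,000–€203,000

Base offense level for witness tampering: 24.
R1 applies: 24 + 1 = 25.
R2 applies: 25 − 3 = 22.
R3 applies (level before this adjustment is 22 < 24, so +2): 22 + 2 = 24.
R4 does not apply.
R5 applies (level before this adjustment is 24 ≥ 12, so +6): 24 + 6 = 30.
Final offense level: 30.
Level 30 falls in the 29-32 band.
Fine table: Level 29-32 → €163,000–€203,000.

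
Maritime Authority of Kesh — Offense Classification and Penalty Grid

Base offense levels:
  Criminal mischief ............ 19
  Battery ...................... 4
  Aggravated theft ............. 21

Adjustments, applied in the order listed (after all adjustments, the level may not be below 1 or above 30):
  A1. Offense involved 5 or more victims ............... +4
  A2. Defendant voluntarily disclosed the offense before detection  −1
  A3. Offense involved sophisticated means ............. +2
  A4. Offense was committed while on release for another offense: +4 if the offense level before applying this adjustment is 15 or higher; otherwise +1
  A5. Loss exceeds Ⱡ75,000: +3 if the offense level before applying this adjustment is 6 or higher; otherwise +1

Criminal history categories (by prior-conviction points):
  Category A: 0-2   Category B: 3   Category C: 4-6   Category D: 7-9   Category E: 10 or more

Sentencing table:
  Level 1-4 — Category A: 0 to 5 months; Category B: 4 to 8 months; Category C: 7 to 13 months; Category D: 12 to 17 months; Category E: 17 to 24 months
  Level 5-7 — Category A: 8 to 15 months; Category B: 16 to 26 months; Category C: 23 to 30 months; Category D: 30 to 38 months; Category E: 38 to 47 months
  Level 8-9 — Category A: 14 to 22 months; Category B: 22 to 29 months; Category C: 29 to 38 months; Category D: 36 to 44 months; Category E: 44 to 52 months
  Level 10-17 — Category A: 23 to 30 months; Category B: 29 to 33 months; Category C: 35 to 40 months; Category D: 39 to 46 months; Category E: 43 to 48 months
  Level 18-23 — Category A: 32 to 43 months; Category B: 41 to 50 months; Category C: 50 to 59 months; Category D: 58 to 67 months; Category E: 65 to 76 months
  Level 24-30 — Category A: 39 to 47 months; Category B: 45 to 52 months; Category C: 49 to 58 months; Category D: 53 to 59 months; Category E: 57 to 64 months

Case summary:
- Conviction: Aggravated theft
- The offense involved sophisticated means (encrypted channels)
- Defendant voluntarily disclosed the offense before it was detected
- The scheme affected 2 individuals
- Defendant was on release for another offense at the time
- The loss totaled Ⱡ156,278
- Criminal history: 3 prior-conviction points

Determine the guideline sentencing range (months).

45-52 months

Base offense level for aggravated theft: 21.
A1 does not apply.
A2 applies: 21 − 1 = 20.
A3 applies: 20 + 2 = 22.
A4 applies (level before this adjustment is 22 ≥ 15, so +4): 22 + 4 = 26.
A5 applies (level before this adjustment is 26 ≥ 6, so +3): 26 + 3 = 29.
Final offense level: 29.
Criminal history: 3 prior points → Category B (3).
Level 29 falls in the 24-30 band.
Grid: Level 24-30 × Category B = 45-52 months.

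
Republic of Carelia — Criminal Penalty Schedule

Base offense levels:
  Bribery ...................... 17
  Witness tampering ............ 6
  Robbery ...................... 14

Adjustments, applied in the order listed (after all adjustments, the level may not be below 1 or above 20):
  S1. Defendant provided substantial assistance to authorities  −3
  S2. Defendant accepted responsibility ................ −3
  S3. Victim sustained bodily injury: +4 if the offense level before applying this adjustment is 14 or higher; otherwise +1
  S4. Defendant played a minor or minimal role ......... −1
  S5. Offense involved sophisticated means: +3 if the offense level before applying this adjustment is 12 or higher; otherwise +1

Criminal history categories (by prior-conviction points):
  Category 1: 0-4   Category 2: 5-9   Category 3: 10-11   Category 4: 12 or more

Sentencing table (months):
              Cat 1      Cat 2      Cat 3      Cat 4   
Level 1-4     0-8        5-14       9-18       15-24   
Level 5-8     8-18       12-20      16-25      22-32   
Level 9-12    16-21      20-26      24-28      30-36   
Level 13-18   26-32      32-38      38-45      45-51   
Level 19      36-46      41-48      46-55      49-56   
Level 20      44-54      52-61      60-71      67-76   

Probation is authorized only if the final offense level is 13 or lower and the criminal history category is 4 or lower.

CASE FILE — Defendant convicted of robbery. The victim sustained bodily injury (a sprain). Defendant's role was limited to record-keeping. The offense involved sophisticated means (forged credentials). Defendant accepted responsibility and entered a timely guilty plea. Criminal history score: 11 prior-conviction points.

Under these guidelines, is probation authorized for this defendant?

Base offense level for robbery: 14.
S2 applies: 14 − 3 = 11.
S3 applies (level before this adjustment is 11 < 14, so +1): 11 + 1 = 12.
S4 applies: 12 − 1 = 11.
S5 applies (level before this adjustment is 11 < 12, so +1): 11 + 1 = 12.
Final offense level: 12.
Criminal history: 11 prior points → Category 3 (10-11).
Level 12 falls in the 9-12 band.
Grid: Level 9-12 × Category 3 = 24-28 months.
Probation check: level 12 ≤ 13 and category 3 ≤ 4 → eligible.

Yes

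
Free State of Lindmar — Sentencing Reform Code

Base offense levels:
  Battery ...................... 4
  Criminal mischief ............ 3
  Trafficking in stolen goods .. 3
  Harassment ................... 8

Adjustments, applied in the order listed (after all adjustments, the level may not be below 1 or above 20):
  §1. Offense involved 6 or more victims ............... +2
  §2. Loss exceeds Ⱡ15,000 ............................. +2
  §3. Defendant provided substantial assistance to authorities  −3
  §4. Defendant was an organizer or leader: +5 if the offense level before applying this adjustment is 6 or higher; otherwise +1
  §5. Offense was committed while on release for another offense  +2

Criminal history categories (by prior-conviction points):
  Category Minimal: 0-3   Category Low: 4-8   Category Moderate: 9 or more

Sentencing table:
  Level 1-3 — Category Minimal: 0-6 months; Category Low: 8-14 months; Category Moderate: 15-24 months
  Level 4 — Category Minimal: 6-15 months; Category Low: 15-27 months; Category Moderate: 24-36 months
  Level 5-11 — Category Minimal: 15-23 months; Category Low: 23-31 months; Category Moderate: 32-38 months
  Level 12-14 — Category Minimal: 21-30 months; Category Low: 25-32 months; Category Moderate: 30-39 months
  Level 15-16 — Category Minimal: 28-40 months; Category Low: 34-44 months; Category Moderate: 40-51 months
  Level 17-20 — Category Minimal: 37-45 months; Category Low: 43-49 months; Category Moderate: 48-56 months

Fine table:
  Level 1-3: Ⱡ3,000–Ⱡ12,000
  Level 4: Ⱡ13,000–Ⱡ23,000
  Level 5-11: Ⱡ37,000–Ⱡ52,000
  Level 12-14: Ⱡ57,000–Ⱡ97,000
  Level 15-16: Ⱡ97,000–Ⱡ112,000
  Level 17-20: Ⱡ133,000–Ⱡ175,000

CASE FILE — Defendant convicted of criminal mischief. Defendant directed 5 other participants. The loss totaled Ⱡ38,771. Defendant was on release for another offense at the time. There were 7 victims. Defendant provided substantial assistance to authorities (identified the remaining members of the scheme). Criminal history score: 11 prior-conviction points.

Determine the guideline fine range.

Ⱡ37,000–Ⱡ52,000

Base offense level for criminal mischief: 3.
§1 applies: 3 + 2 = 5.
§2 applies: 5 + 2 = 7.
§3 applies: 7 − 3 = 4.
§4 applies (level before this adjustment is 4 < 6, so +1): 4 + 1 = 5.
§5 applies: 5 + 2 = 7.
Final offense level: 7.
Level 7 falls in the 5-11 band.
Fine table: Level 5-11 → Ⱡ37,000–Ⱡ52,000.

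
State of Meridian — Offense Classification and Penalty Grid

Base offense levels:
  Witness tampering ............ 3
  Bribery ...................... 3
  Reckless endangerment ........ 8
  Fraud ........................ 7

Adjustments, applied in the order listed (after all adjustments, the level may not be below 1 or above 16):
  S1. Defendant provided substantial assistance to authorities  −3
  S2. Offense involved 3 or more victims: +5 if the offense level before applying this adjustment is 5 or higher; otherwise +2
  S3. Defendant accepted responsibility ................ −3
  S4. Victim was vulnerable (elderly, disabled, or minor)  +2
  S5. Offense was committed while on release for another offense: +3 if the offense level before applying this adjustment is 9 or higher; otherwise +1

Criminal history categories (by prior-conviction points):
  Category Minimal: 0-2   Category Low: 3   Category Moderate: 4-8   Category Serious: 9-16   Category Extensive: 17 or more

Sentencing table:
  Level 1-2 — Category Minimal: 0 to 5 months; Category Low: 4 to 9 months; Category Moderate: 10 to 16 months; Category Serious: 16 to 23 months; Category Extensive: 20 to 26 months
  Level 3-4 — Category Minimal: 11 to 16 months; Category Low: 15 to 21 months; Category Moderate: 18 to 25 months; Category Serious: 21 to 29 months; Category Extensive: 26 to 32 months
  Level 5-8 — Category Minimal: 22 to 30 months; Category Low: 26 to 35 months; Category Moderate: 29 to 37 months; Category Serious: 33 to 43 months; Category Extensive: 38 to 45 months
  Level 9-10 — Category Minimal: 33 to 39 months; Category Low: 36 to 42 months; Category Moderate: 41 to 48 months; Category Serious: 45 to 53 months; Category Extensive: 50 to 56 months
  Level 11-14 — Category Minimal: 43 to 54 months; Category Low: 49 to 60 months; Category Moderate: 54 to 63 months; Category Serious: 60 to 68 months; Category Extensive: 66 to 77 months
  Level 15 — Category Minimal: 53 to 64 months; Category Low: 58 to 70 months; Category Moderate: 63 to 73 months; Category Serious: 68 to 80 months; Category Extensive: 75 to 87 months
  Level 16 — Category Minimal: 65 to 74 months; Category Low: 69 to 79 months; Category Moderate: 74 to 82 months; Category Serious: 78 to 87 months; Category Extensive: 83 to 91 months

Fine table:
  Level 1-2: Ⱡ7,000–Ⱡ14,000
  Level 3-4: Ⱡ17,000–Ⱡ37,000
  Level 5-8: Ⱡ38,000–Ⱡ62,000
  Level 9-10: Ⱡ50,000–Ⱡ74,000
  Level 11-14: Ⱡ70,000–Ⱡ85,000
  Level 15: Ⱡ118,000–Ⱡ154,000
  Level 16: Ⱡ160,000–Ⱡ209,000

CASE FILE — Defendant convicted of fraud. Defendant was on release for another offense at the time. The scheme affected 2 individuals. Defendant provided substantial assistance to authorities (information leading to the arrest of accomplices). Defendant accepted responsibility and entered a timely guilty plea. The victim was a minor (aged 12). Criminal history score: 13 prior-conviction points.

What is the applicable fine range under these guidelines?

Ⱡ17,000–Ⱡ37,000

Base offense level for fraud: 7.
S1 applies: 7 − 3 = 4.
S3 applies: 4 − 3 = 1.
S4 applies: 1 + 2 = 3.
S5 applies (level before this adjustment is 3 < 9, so +1): 3 + 1 = 4.
Final offense level: 4.
Level 4 falls in the 3-4 band.
Fine table: Level 3-4 → Ⱡ17,000–Ⱡ37,000.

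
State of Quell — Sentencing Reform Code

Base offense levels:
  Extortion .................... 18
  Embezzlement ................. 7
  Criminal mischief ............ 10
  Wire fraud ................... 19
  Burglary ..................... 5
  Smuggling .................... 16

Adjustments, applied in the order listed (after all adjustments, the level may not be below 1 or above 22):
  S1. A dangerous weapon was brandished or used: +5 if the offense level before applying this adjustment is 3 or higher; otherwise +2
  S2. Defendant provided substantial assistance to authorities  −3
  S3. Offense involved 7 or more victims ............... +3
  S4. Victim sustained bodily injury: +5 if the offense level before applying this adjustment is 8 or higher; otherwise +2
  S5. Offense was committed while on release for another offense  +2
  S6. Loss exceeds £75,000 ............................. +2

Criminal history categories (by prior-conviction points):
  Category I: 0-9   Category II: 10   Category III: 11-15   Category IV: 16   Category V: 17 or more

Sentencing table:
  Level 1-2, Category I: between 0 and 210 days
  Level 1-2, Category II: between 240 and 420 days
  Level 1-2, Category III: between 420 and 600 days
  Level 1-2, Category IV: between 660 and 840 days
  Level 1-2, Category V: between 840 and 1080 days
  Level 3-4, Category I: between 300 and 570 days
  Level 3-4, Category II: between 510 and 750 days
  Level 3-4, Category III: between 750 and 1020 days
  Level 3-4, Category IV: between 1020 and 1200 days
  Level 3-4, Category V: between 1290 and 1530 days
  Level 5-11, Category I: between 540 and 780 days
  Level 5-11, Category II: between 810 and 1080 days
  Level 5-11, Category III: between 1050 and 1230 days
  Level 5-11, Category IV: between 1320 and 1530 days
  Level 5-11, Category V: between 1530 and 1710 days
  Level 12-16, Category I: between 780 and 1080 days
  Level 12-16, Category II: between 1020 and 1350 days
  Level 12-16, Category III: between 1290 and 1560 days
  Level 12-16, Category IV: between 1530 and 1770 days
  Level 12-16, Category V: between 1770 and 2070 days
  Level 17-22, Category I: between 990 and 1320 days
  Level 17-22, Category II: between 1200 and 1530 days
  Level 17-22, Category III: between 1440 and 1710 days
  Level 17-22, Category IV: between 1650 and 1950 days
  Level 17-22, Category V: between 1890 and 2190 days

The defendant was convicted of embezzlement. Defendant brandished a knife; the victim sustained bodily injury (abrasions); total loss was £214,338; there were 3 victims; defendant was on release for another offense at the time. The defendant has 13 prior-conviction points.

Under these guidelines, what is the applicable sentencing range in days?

1440-1710 days

Base offense level for embezzlement: 7.
S1 applies (level before this adjustment is 7 ≥ 3, so +5): 7 + 5 = 12.
S4 applies (level before this adjustment is 12 ≥ 8, so +5): 12 + 5 = 17.
S5 applies: 17 + 2 = 19.
S6 applies: 19 + 2 = 21.
Final offense level: 21.
Criminal history: 13 prior points → Category III (11-15).
Level 21 falls in the 17-22 band.
Grid: Level 17-22 × Category III = 1440-1710 days.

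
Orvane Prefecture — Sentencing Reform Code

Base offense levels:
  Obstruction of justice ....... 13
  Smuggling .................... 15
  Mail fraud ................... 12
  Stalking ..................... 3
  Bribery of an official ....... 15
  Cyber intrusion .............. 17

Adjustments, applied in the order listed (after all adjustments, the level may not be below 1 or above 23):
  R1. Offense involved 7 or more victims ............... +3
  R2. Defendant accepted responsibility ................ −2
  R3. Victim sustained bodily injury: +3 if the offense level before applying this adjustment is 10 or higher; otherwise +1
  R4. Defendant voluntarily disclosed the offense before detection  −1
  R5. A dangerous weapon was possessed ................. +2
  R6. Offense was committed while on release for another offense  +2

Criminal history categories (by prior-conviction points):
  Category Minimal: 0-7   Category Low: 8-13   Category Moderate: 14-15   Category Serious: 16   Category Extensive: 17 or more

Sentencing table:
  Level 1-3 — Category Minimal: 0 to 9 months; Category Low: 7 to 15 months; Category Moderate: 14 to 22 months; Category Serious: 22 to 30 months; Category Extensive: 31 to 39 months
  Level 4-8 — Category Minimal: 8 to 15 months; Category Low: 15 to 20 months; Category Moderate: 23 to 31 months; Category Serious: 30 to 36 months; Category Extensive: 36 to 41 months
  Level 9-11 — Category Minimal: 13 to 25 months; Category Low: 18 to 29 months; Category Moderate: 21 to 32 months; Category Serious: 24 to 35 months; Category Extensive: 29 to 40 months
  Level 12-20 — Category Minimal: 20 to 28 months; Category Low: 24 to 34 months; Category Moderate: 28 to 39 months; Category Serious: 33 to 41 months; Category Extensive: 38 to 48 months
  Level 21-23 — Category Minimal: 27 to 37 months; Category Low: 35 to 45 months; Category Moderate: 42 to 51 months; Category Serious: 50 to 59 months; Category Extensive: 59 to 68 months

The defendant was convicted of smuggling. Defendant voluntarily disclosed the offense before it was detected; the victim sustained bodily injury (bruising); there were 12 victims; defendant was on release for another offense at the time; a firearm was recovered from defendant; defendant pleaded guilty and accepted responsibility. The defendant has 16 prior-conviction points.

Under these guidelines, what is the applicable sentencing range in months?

Base offense level for smuggling: 15.
R1 applies: 15 + 3 = 18.
R2 applies: 18 − 2 = 16.
R3 applies (level before this adjustment is 16 ≥ 10, so +3): 16 + 3 = 19.
R4 applies: 19 − 1 = 18.
R5 applies: 18 + 2 = 20.
R6 applies: 20 + 2 = 22.
Final offense level: 22.
Criminal history: 16 prior points → Category Serious (16).
Level 22 falls in the 21-23 band.
Grid: Level 21-23 × Category Serious = 50-59 months.

50-59 months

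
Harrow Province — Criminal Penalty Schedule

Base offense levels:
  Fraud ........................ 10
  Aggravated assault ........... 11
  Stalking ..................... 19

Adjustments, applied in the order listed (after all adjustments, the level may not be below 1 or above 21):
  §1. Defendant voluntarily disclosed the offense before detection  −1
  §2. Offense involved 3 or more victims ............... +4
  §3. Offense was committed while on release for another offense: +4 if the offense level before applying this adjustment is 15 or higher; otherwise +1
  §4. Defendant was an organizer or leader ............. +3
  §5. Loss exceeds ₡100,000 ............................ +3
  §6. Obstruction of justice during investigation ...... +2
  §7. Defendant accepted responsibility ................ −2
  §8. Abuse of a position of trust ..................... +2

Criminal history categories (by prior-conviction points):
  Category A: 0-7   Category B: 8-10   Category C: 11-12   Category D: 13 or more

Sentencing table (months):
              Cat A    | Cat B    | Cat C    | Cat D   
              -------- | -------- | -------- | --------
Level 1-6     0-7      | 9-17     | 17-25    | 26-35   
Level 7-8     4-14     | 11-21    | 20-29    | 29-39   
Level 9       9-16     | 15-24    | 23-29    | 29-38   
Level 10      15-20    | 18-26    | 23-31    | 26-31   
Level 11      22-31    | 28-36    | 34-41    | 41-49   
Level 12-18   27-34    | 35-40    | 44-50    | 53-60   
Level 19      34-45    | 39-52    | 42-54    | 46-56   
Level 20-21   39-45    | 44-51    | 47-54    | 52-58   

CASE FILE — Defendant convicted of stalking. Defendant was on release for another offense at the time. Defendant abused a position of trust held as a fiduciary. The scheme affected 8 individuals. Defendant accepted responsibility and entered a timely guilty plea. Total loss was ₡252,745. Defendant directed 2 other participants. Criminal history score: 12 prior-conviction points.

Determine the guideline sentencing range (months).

Base offense level for stalking: 19.
§1 does not apply.
§2 applies: 19 + 4 = 23.
§3 applies (level before this adjustment is 23 ≥ 15, so +4): 23 + 4 = 27.
§4 applies: 27 + 3 = 30.
§5 applies: 30 + 3 = 33.
§7 applies: 33 − 2 = 31.
§8 applies: 31 + 2 = 33.
Level 33 exceeds the maximum of 21; capped at 21.
Final offense level: 21.
Criminal history: 12 prior points → Category C (11-12).
Level 21 falls in the 20-21 band.
Grid: Level 20-21 × Category C = 47-54 months.

47-54 months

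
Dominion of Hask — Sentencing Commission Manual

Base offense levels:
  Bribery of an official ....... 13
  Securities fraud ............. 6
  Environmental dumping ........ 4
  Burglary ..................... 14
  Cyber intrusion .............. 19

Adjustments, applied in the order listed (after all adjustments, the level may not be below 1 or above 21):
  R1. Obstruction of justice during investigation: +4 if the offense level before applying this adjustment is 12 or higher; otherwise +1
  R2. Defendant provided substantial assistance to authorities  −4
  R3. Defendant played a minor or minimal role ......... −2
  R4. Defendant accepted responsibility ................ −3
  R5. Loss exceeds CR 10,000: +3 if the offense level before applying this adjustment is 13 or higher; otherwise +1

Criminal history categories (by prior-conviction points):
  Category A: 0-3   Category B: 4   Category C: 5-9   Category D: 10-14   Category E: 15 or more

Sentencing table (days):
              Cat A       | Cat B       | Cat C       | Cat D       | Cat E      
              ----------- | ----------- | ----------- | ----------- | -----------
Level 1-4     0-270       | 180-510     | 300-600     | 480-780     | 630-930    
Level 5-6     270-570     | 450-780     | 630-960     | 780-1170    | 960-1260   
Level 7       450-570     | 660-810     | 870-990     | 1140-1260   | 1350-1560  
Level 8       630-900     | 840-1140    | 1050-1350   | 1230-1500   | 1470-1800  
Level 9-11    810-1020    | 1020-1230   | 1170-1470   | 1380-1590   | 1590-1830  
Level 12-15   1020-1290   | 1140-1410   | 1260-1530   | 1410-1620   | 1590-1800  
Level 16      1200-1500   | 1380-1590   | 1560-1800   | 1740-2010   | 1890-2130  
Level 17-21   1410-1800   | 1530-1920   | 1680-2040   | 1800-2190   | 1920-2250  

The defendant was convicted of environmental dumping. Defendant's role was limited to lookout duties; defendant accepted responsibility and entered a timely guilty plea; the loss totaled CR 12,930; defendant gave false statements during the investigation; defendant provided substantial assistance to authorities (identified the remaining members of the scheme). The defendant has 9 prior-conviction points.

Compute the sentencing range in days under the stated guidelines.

Base offense level for environmental dumping: 4.
R1 applies (level before this adjustment is 4 < 12, so +1): 4 + 1 = 5.
R2 applies: 5 − 4 = 1.
R3 applies: 1 − 2 = -1.
R4 applies: -1 − 3 = -4.
R5 applies (level before this adjustment is -4 < 13, so +1): -4 + 1 = -3.
Level -3 is below the minimum of 1; floored at 1.
Final offense level: 1.
Criminal history: 9 prior points → Category C (5-9).
Level 1 falls in the 1-4 band.
Grid: Level 1-4 × Category C = 300-600 days.

300-600 days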